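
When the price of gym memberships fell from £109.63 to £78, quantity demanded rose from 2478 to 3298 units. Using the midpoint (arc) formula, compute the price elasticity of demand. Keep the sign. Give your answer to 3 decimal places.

ΔQ = 3298 − 2478 = 820; ΔP = 78 − 109.63 = -31.63.
Midpoints: P̄ = 93.81, Q̄ = 2888.0.
ε = (ΔQ/ΔP)(P̄/Q̄) = (820/-31.63)(93.81/2888.0).

-0.842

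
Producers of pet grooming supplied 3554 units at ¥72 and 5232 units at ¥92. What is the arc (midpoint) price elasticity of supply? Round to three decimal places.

1.566

ΔQ = 5232 − 3554 = 1678; ΔP = 92 − 72 = 20.
Midpoints: P̄ = 82.00, Q̄ = 4393.0.
ε_s = (ΔQ/ΔP)(P̄/Q̄) = (1678/20)(82.00/4393.0).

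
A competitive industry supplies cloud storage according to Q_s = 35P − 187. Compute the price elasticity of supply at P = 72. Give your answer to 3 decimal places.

At P = 72, Q_s = 2333.
dQ_s/dP = 35.
ε_s = (dQ_s/dP)(P/Q_s) = (35)(72/2333).

1.080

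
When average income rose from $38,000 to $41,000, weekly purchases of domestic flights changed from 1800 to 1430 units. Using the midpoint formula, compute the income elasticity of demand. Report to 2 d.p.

ΔQ = -370, ΔI = 3000. Midpoints: Ī = 39,500, Q̄ = 1615.0.
ε_I = (ΔQ/ΔI)(Ī/Q̄) = (-370/3000)(39500/1615.0).

-3.02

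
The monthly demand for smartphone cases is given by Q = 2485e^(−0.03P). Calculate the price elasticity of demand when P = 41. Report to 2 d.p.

At P = 41, Q = 726.347.
dQ/dP = −0.03·2485e^(−0.03P) = −0.03Q = -21.790.
ε = (dQ/dP)(P/Q) = (-21.790)(41/726.347).

-1.23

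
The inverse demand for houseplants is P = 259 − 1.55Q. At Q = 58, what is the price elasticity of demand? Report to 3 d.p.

At Q = 58, P = 259 − 1.55(58) = 169.10.
dP/dQ = −1.55, so dQ/dP = 1/(−1.55) = -0.645.
ε = (dQ/dP)(P/Q) = (-0.645)(169.10/58).

-1.881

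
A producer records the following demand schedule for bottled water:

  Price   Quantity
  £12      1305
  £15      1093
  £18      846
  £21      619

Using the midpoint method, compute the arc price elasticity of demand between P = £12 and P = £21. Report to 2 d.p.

At P = 12, Q = 1305; at P = 21, Q = 619.
ΔQ = -686, ΔP = 9. Midpoints: P̄ = 16.50, Q̄ = 962.0.
ε = (ΔQ/ΔP)(P̄/Q̄) = (-686/9)(16.50/962.0).

-1.31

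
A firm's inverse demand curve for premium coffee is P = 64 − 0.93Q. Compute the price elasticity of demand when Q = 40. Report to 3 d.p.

At Q = 40, P = 64 − 0.93(40) = 26.80.
dP/dQ = −0.93, so dQ/dP = 1/(−0.93) = -1.075.
ε = (dQ/dP)(P/Q) = (-1.075)(26.80/40).

-0.720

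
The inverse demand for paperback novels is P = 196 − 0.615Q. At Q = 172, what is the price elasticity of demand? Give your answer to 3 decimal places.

At Q = 172, P = 196 − 0.615(172) = 90.22.
dP/dQ = −0.615, so dQ/dP = 1/(−0.615) = -1.626.
ε = (dQ/dP)(P/Q) = (-1.626)(90.22/172).

-0.853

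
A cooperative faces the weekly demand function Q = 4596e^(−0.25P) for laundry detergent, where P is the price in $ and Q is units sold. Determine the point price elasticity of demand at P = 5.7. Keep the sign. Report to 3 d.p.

At P = 5.7, Q = 1105.377.
dQ/dP = −0.25·4596e^(−0.25P) = −0.25Q = -276.344.
ε = (dQ/dP)(P/Q) = (-276.344)(5.7/1105.377).

-1.425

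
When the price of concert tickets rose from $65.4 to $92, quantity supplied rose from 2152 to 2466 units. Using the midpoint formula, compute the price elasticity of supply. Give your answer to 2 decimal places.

ΔQ = 2466 − 2152 = 314; ΔP = 92 − 65.4 = 26.6.
Midpoints: P̄ = 78.70, Q̄ = 2309.0.
ε_s = (ΔQ/ΔP)(P̄/Q̄) = (314/26.6)(78.70/2309.0).

0.40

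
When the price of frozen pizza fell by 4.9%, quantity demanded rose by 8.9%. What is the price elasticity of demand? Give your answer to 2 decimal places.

-1.82

ε = %ΔQ / %ΔP = (8.9)/(-4.9) = -1.816.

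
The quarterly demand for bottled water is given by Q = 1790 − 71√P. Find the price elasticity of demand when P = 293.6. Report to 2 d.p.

At P = 293.6, Q = 573.432.
dQ/dP = −71/(2√P) = -2.072.
ε = (dQ/dP)(P/Q) = (-2.072)(293.6/573.432).

-1.06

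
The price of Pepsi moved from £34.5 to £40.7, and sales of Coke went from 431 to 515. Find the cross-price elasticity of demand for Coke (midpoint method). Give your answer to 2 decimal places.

ΔQ_x = 515 − 431 = 84; ΔP_y = 40.7 − 34.5 = 6.2.
Midpoints: P̄_y = 37.60, Q̄_x = 473.0.
ε_xy = (ΔQ_x/ΔP_y)(P̄_y/Q̄_x) = (84/6.2)(37.60/473.0).
ε_xy > 0, so the goods are substitutes.

1.08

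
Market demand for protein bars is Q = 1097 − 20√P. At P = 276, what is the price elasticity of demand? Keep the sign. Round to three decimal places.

-0.217

At P = 276, Q = 764.735.
dQ/dP = −20/(2√P) = -0.602.
ε = (dQ/dP)(P/Q) = (-0.602)(276/764.735).
|ε| < 1, so demand is inelastic at this price.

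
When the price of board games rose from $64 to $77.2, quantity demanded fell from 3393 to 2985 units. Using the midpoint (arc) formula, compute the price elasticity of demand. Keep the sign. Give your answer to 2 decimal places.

ΔQ = 2985 − 3393 = -408; ΔP = 77.2 − 64 = 13.2.
Midpoints: P̄ = 70.60, Q̄ = 3189.0.
ε = (ΔQ/ΔP)(P̄/Q̄) = (-408/13.2)(70.60/3189.0).

-0.68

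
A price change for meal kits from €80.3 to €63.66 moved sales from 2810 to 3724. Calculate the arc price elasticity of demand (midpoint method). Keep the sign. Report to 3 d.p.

-1.210

ΔQ = 3724 − 2810 = 914; ΔP = 63.66 − 80.3 = -16.64.
Midpoints: P̄ = 71.98, Q̄ = 3267.0.
ε = (ΔQ/ΔP)(P̄/Q̄) = (914/-16.64)(71.98/3267.0).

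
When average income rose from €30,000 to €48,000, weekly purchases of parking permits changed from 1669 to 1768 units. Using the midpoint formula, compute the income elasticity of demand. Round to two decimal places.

ΔQ = 99, ΔI = 18000. Midpoints: Ī = 39,000, Q̄ = 1718.5.
ε_I = (ΔQ/ΔI)(Ī/Q̄) = (99/18000)(39000/1718.5).
ε_I > 0, so the good is normal.

0.12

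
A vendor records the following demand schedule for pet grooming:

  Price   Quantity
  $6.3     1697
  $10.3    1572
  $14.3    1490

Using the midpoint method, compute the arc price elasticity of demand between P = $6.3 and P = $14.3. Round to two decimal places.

At P = 6.3, Q = 1697; at P = 14.3, Q = 1490.
ΔQ = -207, ΔP = 8.0. Midpoints: P̄ = 10.30, Q̄ = 1593.5.
ε = (ΔQ/ΔP)(P̄/Q̄) = (-207/8.0)(10.30/1593.5).

-0.17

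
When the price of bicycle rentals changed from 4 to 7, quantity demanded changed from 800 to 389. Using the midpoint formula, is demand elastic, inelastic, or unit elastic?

Arc ε ≈ -1.267.
|ε| = 1.27 > 1.

elastic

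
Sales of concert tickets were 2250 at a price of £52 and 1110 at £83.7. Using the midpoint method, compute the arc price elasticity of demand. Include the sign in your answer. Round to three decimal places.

ΔQ = 1110 − 2250 = -1140; ΔP = 83.7 − 52 = 31.7.
Midpoints: P̄ = 67.85, Q̄ = 1680.0.
ε = (ΔQ/ΔP)(P̄/Q̄) = (-1140/31.7)(67.85/1680.0).

-1.452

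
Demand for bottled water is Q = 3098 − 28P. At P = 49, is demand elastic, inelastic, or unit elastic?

Q = 1726, dQ/dP = -28.
ε = (dQ/dP)(P/Q) ≈ -0.795.
|ε| = 0.79 < 1.

inelastic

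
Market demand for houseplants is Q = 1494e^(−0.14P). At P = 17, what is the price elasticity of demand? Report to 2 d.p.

-2.38

At P = 17, Q = 138.271.
dQ/dP = −0.14·1494e^(−0.14P) = −0.14Q = -19.358.
ε = (dQ/dP)(P/Q) = (-19.358)(17/138.271).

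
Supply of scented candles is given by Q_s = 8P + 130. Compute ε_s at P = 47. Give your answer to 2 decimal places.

0.74

At P = 47, Q_s = 506.
dQ_s/dP = 8.
ε_s = (dQ_s/dP)(P/Q_s) = (8)(47/506).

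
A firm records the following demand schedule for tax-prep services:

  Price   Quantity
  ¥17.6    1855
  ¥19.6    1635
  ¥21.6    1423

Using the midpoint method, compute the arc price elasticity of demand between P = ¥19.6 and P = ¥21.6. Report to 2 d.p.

At P = 19.6, Q = 1635; at P = 21.6, Q = 1423.
ΔQ = -212, ΔP = 2.0. Midpoints: P̄ = 20.60, Q̄ = 1529.0.
ε = (ΔQ/ΔP)(P̄/Q̄) = (-212/2.0)(20.60/1529.0).

-1.43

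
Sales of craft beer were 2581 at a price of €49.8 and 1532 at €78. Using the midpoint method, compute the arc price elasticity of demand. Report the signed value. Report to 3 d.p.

-1.156

ΔQ = 1532 − 2581 = -1049; ΔP = 78 − 49.8 = 28.2.
Midpoints: P̄ = 63.90, Q̄ = 2056.5.
ε = (ΔQ/ΔP)(P̄/Q̄) = (-1049/28.2)(63.90/2056.5).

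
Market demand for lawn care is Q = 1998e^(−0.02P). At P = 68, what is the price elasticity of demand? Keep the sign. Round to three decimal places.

-1.360

At P = 68, Q = 512.808.
dQ/dP = −0.02·1998e^(−0.02P) = −0.02Q = -10.256.
ε = (dQ/dP)(P/Q) = (-10.256)(68/512.808).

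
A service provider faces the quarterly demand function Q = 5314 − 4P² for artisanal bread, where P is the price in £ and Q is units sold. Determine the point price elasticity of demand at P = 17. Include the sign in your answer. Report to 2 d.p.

At P = 17, Q = 4158.
dQ/dP = −8P = -136.
ε = (dQ/dP)(P/Q) = (-136)(17/4158).

-0.56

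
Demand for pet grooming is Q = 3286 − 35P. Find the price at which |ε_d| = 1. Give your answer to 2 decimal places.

46.94

For linear demand Q = a − bP, ε = −bP/(a − bP). |ε| = 1 when bP = a − bP, i.e. P = a/(2b).
P = 3286/(2·35) = 3286/70 = 46.9429.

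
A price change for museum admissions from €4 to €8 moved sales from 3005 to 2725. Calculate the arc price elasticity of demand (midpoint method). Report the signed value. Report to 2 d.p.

-0.15

ΔQ = 2725 − 3005 = -280; ΔP = 8 − 4 = 4.
Midpoints: P̄ = 6.00, Q̄ = 2865.0.
ε = (ΔQ/ΔP)(P̄/Q̄) = (-280/4)(6.00/2865.0).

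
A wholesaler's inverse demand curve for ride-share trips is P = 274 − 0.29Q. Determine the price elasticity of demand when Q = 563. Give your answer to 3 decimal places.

At Q = 563, P = 274 − 0.29(563) = 110.73.
dP/dQ = −0.29, so dQ/dP = 1/(−0.29) = -3.448.
ε = (dQ/dP)(P/Q) = (-3.448)(110.73/563).

-0.678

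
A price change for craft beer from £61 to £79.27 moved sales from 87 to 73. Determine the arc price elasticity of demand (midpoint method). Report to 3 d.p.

-0.672

ΔQ = 73 − 87 = -14; ΔP = 79.27 − 61 = 18.27.
Midpoints: P̄ = 70.13, Q̄ = 80.0.
ε = (ΔQ/ΔP)(P̄/Q̄) = (-14/18.27)(70.13/80.0).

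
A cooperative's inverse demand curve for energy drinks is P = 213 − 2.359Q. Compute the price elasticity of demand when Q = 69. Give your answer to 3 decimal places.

At Q = 69, P = 213 − 2.359(69) = 50.23.
dP/dQ = −2.359, so dQ/dP = 1/(−2.359) = -0.424.
ε = (dQ/dP)(P/Q) = (-0.424)(50.23/69).

-0.309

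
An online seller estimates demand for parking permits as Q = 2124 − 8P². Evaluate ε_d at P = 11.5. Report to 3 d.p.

-1.985

At P = 11.5, Q = 1066.
dQ/dP = −16P = -184.
ε = (dQ/dP)(P/Q) = (-184)(11.5/1066).
|ε| > 1, so demand is elastic at this price.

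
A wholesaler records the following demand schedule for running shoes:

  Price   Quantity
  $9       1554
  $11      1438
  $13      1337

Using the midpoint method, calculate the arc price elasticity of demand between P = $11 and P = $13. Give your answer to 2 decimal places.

-0.44

At P = 11, Q = 1438; at P = 13, Q = 1337.
ΔQ = -101, ΔP = 2. Midpoints: P̄ = 12.00, Q̄ = 1387.5.
ε = (ΔQ/ΔP)(P̄/Q̄) = (-101/2)(12.00/1387.5).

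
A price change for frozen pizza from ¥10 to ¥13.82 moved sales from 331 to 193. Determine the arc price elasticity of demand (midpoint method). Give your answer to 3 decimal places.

-1.642

ΔQ = 193 − 331 = -138; ΔP = 13.82 − 10 = 3.82.
Midpoints: P̄ = 11.91, Q̄ = 262.0.
ε = (ΔQ/ΔP)(P̄/Q̄) = (-138/3.82)(11.91/262.0).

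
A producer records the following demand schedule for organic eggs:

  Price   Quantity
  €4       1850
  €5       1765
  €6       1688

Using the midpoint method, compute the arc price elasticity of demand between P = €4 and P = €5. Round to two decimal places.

-0.21

At P = 4, Q = 1850; at P = 5, Q = 1765.
ΔQ = -85, ΔP = 1. Midpoints: P̄ = 4.50, Q̄ = 1807.5.
ε = (ΔQ/ΔP)(P̄/Q̄) = (-85/1)(4.50/1807.5).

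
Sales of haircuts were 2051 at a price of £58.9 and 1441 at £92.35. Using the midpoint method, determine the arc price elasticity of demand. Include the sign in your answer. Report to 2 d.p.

ΔQ = 1441 − 2051 = -610; ΔP = 92.35 − 58.9 = 33.45.
Midpoints: P̄ = 75.62, Q̄ = 1746.0.
ε = (ΔQ/ΔP)(P̄/Q̄) = (-610/33.45)(75.62/1746.0).

-0.79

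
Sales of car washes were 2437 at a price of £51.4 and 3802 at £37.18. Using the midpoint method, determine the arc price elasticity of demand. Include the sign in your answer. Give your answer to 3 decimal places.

ΔQ = 3802 − 2437 = 1365; ΔP = 37.18 − 51.4 = -14.22.
Midpoints: P̄ = 44.29, Q̄ = 3119.5.
ε = (ΔQ/ΔP)(P̄/Q̄) = (1365/-14.22)(44.29/3119.5).

-1.363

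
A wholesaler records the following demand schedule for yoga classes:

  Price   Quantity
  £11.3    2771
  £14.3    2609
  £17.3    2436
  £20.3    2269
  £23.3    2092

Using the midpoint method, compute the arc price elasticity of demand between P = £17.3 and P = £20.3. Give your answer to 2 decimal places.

At P = 17.3, Q = 2436; at P = 20.3, Q = 2269.
ΔQ = -167, ΔP = 3.0. Midpoints: P̄ = 18.80, Q̄ = 2352.5.
ε = (ΔQ/ΔP)(P̄/Q̄) = (-167/3.0)(18.80/2352.5).

-0.44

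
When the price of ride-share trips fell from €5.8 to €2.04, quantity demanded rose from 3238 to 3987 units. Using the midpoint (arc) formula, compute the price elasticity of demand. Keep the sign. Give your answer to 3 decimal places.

-0.216

ΔQ = 3987 − 3238 = 749; ΔP = 2.04 − 5.8 = -3.76.
Midpoints: P̄ = 3.92, Q̄ = 3612.5.
ε = (ΔQ/ΔP)(P̄/Q̄) = (749/-3.76)(3.92/3612.5).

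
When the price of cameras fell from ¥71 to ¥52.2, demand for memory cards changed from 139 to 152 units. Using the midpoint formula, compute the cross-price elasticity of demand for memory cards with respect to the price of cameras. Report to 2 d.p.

ΔQ_x = 152 − 139 = 13; ΔP_y = 52.2 − 71 = -18.8.
Midpoints: P̄_y = 61.60, Q̄_x = 145.5.
ε_xy = (ΔQ_x/ΔP_y)(P̄_y/Q̄_x) = (13/-18.8)(61.60/145.5).

-0.29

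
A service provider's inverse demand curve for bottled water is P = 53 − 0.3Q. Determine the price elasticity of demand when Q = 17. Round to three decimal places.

-9.392

At Q = 17, P = 53 − 0.3(17) = 47.90.
dP/dQ = −0.3, so dQ/dP = 1/(−0.3) = -3.333.
ε = (dQ/dP)(P/Q) = (-3.333)(47.90/17).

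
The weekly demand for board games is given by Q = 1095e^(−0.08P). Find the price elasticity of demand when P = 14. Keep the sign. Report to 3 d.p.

At P = 14, Q = 357.276.
dQ/dP = −0.08·1095e^(−0.08P) = −0.08Q = -28.582.
ε = (dQ/dP)(P/Q) = (-28.582)(14/357.276).

-1.120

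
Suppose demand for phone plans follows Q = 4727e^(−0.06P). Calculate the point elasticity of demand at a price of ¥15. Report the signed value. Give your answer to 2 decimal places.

-0.90

At P = 15, Q = 1921.855.
dQ/dP = −0.06·4727e^(−0.06P) = −0.06Q = -115.311.
ε = (dQ/dP)(P/Q) = (-115.311)(15/1921.855).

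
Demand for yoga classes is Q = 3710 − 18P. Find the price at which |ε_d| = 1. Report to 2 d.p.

For linear demand Q = a − bP, ε = −bP/(a − bP). |ε| = 1 when bP = a − bP, i.e. P = a/(2b).
P = 3710/(2·18) = 3710/36 = 103.0556.

103.06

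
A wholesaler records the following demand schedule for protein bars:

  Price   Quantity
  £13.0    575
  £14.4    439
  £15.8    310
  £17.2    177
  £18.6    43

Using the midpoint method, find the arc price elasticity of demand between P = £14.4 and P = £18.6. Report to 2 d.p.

-6.46

At P = 14.4, Q = 439; at P = 18.6, Q = 43.
ΔQ = -396, ΔP = 4.2. Midpoints: P̄ = 16.50, Q̄ = 241.0.
ε = (ΔQ/ΔP)(P̄/Q̄) = (-396/4.2)(16.50/241.0).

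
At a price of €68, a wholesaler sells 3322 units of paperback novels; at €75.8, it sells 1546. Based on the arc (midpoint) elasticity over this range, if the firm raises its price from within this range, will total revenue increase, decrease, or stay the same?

Arc ε = (-1776/7.8)(71.90/2434.0) ≈ -6.726.
|ε| = 6.73 > 1, so demand is elastic. A price rise therefore reduces total revenue.

decrease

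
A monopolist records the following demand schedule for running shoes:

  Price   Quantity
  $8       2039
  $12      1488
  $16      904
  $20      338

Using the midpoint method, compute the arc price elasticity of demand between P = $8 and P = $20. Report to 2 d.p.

At P = 8, Q = 2039; at P = 20, Q = 338.
ΔQ = -1701, ΔP = 12. Midpoints: P̄ = 14.00, Q̄ = 1188.5.
ε = (ΔQ/ΔP)(P̄/Q̄) = (-1701/12)(14.00/1188.5).

-1.67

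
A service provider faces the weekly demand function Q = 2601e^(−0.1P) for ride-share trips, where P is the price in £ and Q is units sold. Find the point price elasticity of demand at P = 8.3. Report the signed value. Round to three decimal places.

-0.830

At P = 8.3, Q = 1134.164.
dQ/dP = −0.1·2601e^(−0.1P) = −0.1Q = -113.416.
ε = (dQ/dP)(P/Q) = (-113.416)(8.3/1134.164).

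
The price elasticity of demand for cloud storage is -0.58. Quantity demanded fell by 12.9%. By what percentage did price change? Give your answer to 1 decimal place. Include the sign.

22.2%

%ΔP ≈ %ΔQ / ε = (-12.9%)/(-0.58) = 22.24%.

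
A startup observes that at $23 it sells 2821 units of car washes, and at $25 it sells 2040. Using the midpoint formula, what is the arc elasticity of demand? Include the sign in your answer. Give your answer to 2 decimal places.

ΔQ = 2040 − 2821 = -781; ΔP = 25 − 23 = 2.
Midpoints: P̄ = 24.00, Q̄ = 2430.5.
ε = (ΔQ/ΔP)(P̄/Q̄) = (-781/2)(24.00/2430.5).

-3.86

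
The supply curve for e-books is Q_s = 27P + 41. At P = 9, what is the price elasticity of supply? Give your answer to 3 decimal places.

At P = 9, Q_s = 284.
dQ_s/dP = 27.
ε_s = (dQ_s/dP)(P/Q_s) = (27)(9/284).

0.856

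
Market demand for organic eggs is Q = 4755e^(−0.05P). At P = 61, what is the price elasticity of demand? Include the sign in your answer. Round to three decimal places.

-3.050

At P = 61, Q = 225.192.
dQ/dP = −0.05·4755e^(−0.05P) = −0.05Q = -11.260.
ε = (dQ/dP)(P/Q) = (-11.260)(61/225.192).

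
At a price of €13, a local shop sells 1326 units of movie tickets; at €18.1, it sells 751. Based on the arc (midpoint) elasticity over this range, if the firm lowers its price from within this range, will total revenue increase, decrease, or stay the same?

Arc ε = (-575/5.1)(15.55/1038.5) ≈ -1.688.
|ε| = 1.69 > 1, so demand is elastic. A price cut therefore raises total revenue.

increase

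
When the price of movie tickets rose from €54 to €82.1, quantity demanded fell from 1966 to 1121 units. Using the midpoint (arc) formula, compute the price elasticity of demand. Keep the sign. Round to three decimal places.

-1.326

ΔQ = 1121 − 1966 = -845; ΔP = 82.1 − 54 = 28.1.
Midpoints: P̄ = 68.05, Q̄ = 1543.5.
ε = (ΔQ/ΔP)(P̄/Q̄) = (-845/28.1)(68.05/1543.5).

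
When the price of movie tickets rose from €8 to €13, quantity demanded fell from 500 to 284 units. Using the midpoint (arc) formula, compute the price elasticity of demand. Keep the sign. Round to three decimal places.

-1.157

ΔQ = 284 − 500 = -216; ΔP = 13 − 8 = 5.
Midpoints: P̄ = 10.50, Q̄ = 392.0.
ε = (ΔQ/ΔP)(P̄/Q̄) = (-216/5)(10.50/392.0).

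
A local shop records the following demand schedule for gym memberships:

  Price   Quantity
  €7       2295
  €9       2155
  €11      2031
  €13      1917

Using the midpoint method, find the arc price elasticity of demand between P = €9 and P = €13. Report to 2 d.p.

At P = 9, Q = 2155; at P = 13, Q = 1917.
ΔQ = -238, ΔP = 4. Midpoints: P̄ = 11.00, Q̄ = 2036.0.
ε = (ΔQ/ΔP)(P̄/Q̄) = (-238/4)(11.00/2036.0).

-0.32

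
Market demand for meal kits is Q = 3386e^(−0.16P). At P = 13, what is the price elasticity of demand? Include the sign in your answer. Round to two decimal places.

At P = 13, Q = 423.014.
dQ/dP = −0.16·3386e^(−0.16P) = −0.16Q = -67.682.
ε = (dQ/dP)(P/Q) = (-67.682)(13/423.014).

-2.08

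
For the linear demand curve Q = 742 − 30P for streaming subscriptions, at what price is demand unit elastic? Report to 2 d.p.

For linear demand Q = a − bP, ε = −bP/(a − bP). |ε| = 1 when bP = a − bP, i.e. P = a/(2b).
P = 742/(2·30) = 742/60 = 12.3667.

12.37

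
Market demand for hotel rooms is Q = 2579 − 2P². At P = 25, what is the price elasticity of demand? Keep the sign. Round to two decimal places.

At P = 25, Q = 1329.
dQ/dP = −4P = -100.
ε = (dQ/dP)(P/Q) = (-100)(25/1329).
|ε| > 1, so demand is elastic at this price.

-1.88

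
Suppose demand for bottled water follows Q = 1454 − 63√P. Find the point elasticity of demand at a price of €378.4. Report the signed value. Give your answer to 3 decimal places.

-2.682

At P = 378.4, Q = 228.492.
dQ/dP = −63/(2√P) = -1.619.
ε = (dQ/dP)(P/Q) = (-1.619)(378.4/228.492).
|ε| > 1, so demand is elastic at this price.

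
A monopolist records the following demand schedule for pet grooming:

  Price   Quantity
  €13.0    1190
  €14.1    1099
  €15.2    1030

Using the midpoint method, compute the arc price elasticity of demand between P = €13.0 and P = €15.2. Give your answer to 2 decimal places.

At P = 13.0, Q = 1190; at P = 15.2, Q = 1030.
ΔQ = -160, ΔP = 2.2. Midpoints: P̄ = 14.10, Q̄ = 1110.0.
ε = (ΔQ/ΔP)(P̄/Q̄) = (-160/2.2)(14.10/1110.0).

-0.92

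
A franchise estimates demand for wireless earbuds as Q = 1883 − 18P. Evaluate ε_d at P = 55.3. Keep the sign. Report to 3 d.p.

-1.121

At P = 55.3, Q = 887.600.
dQ/dP = −18.
ε = (dQ/dP)(P/Q) = (-18)(55.3/887.600).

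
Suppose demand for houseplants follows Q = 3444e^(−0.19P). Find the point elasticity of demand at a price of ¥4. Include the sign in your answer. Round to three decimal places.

At P = 4, Q = 1610.643.
dQ/dP = −0.19·3444e^(−0.19P) = −0.19Q = -306.022.
ε = (dQ/dP)(P/Q) = (-306.022)(4/1610.643).

-0.760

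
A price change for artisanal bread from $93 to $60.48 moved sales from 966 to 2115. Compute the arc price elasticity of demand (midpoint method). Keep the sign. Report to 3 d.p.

-1.760

ΔQ = 2115 − 966 = 1149; ΔP = 60.48 − 93 = -32.52.
Midpoints: P̄ = 76.74, Q̄ = 1540.5.
ε = (ΔQ/ΔP)(P̄/Q̄) = (1149/-32.52)(76.74/1540.5).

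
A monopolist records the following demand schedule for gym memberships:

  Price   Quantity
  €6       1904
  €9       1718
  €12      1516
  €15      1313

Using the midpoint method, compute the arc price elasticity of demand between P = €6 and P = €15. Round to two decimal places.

At P = 6, Q = 1904; at P = 15, Q = 1313.
ΔQ = -591, ΔP = 9. Midpoints: P̄ = 10.50, Q̄ = 1608.5.
ε = (ΔQ/ΔP)(P̄/Q̄) = (-591/9)(10.50/1608.5).

-0.43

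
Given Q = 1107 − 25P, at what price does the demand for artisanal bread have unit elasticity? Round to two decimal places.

22.14

For linear demand Q = a − bP, ε = −bP/(a − bP). |ε| = 1 when bP = a − bP, i.e. P = a/(2b).
P = 1107/(2·25) = 1107/50 = 22.1400.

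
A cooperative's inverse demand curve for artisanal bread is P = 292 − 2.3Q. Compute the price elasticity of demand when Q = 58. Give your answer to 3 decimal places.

At Q = 58, P = 292 − 2.3(58) = 158.60.
dP/dQ = −2.3, so dQ/dP = 1/(−2.3) = -0.435.
ε = (dQ/dP)(P/Q) = (-0.435)(158.60/58).

-1.189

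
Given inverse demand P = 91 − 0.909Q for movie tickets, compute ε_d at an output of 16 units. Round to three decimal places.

-5.257

At Q = 16, P = 91 − 0.909(16) = 76.46.
dP/dQ = −0.909, so dQ/dP = 1/(−0.909) = -1.100.
ε = (dQ/dP)(P/Q) = (-1.100)(76.46/16).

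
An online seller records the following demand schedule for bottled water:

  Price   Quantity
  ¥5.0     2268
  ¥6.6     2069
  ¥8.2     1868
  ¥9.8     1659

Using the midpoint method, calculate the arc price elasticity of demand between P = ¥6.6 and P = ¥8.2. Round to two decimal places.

At P = 6.6, Q = 2069; at P = 8.2, Q = 1868.
ΔQ = -201, ΔP = 1.6. Midpoints: P̄ = 7.40, Q̄ = 1968.5.
ε = (ΔQ/ΔP)(P̄/Q̄) = (-201/1.6)(7.40/1968.5).

-0.47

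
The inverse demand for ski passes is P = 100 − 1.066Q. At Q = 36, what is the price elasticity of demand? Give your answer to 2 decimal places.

At Q = 36, P = 100 − 1.066(36) = 61.62.
dP/dQ = −1.066, so dQ/dP = 1/(−1.066) = -0.938.
ε = (dQ/dP)(P/Q) = (-0.938)(61.62/36).

-1.61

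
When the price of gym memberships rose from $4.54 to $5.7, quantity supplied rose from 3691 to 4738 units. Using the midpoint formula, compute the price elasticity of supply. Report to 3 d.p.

ΔQ = 4738 − 3691 = 1047; ΔP = 5.7 − 4.54 = 1.16.
Midpoints: P̄ = 5.12, Q̄ = 4214.5.
ε_s = (ΔQ/ΔP)(P̄/Q̄) = (1047/1.16)(5.12/4214.5).

1.097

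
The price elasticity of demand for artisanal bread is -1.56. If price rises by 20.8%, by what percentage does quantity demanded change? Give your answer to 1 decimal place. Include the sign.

-32.4%

%ΔQ ≈ ε × %ΔP = (-1.56)(20.8%) = -32.45%.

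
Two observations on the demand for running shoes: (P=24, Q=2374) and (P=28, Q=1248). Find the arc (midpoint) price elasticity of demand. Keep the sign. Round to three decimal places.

ΔQ = 1248 − 2374 = -1126; ΔP = 28 − 24 = 4.
Midpoints: P̄ = 26.00, Q̄ = 1811.0.
ε = (ΔQ/ΔP)(P̄/Q̄) = (-1126/4)(26.00/1811.0).

-4.041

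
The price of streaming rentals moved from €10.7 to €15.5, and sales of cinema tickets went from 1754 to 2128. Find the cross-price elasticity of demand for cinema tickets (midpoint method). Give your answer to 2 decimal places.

0.53

ΔQ_x = 2128 − 1754 = 374; ΔP_y = 15.5 − 10.7 = 4.8.
Midpoints: P̄_y = 13.10, Q̄_x = 1941.0.
ε_xy = (ΔQ_x/ΔP_y)(P̄_y/Q̄_x) = (374/4.8)(13.10/1941.0).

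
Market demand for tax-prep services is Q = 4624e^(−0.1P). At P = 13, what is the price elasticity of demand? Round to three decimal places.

At P = 13, Q = 1260.187.
dQ/dP = −0.1·4624e^(−0.1P) = −0.1Q = -126.019.
ε = (dQ/dP)(P/Q) = (-126.019)(13/1260.187).

-1.300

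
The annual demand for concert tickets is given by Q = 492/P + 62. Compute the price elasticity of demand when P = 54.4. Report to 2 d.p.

At P = 54.4, Q = 71.044.
dQ/dP = −492/P² = -0.166.
ε = (dQ/dP)(P/Q) = (-0.166)(54.4/71.044).
|ε| < 1, so demand is inelastic at this price.

-0.13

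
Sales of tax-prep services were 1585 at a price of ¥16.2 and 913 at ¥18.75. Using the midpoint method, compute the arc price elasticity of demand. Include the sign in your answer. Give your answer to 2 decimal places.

-3.69

ΔQ = 913 − 1585 = -672; ΔP = 18.75 − 16.2 = 2.55.
Midpoints: P̄ = 17.48, Q̄ = 1249.0.
ε = (ΔQ/ΔP)(P̄/Q̄) = (-672/2.55)(17.48/1249.0).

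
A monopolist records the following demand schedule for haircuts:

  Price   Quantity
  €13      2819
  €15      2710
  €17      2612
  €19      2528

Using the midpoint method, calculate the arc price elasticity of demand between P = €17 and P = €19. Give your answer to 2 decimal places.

At P = 17, Q = 2612; at P = 19, Q = 2528.
ΔQ = -84, ΔP = 2. Midpoints: P̄ = 18.00, Q̄ = 2570.0.
ε = (ΔQ/ΔP)(P̄/Q̄) = (-84/2)(18.00/2570.0).

-0.29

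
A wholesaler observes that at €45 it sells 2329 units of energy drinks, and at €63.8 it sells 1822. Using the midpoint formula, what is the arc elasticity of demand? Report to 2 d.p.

ΔQ = 1822 − 2329 = -507; ΔP = 63.8 − 45 = 18.8.
Midpoints: P̄ = 54.40, Q̄ = 2075.5.
ε = (ΔQ/ΔP)(P̄/Q̄) = (-507/18.8)(54.40/2075.5).

-0.71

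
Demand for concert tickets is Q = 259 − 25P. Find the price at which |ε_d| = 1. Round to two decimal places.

For linear demand Q = a − bP, ε = −bP/(a − bP). |ε| = 1 when bP = a − bP, i.e. P = a/(2b).
P = 259/(2·25) = 259/50 = 5.1800.

5.18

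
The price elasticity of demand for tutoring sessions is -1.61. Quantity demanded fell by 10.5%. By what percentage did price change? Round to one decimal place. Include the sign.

%ΔP ≈ %ΔQ / ε = (-10.5%)/(-1.61) = 6.52%.

6.5%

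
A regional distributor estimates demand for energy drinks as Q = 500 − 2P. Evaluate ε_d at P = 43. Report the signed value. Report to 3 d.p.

At P = 43, Q = 414.
dQ/dP = −2.
ε = (dQ/dP)(P/Q) = (-2)(43/414).

-0.208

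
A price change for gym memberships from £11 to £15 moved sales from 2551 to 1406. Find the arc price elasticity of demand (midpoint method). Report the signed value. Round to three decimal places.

-1.881

ΔQ = 1406 − 2551 = -1145; ΔP = 15 − 11 = 4.
Midpoints: P̄ = 13.00, Q̄ = 1978.5.
ε = (ΔQ/ΔP)(P̄/Q̄) = (-1145/4)(13.00/1978.5).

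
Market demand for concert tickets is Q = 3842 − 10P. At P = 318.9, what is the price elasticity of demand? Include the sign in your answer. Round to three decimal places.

At P = 318.9, Q = 653.
dQ/dP = −10.
ε = (dQ/dP)(P/Q) = (-10)(318.9/653).

-4.884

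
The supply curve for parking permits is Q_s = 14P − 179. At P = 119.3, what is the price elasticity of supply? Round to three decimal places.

At P = 119.3, Q_s = 1491.20.
dQ_s/dP = 14.
ε_s = (dQ_s/dP)(P/Q_s) = (14)(119.3/1491.20).

1.120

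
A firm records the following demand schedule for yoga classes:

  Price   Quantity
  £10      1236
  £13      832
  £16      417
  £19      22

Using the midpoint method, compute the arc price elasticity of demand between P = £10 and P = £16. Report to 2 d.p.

At P = 10, Q = 1236; at P = 16, Q = 417.
ΔQ = -819, ΔP = 6. Midpoints: P̄ = 13.00, Q̄ = 826.5.
ε = (ΔQ/ΔP)(P̄/Q̄) = (-819/6)(13.00/826.5).

-2.15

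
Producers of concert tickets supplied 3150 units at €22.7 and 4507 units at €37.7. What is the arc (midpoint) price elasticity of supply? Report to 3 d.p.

0.714

ΔQ = 4507 − 3150 = 1357; ΔP = 37.7 − 22.7 = 15.0.
Midpoints: P̄ = 30.20, Q̄ = 3828.5.
ε_s = (ΔQ/ΔP)(P̄/Q̄) = (1357/15.0)(30.20/3828.5).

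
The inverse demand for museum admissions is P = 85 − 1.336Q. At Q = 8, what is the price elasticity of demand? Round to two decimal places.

-6.95

At Q = 8, P = 85 − 1.336(8) = 74.31.
dP/dQ = −1.336, so dQ/dP = 1/(−1.336) = -0.749.
ε = (dQ/dP)(P/Q) = (-0.749)(74.31/8).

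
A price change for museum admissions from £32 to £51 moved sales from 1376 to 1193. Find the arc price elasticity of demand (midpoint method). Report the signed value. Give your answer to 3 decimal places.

ΔQ = 1193 − 1376 = -183; ΔP = 51 − 32 = 19.
Midpoints: P̄ = 41.50, Q̄ = 1284.5.
ε = (ΔQ/ΔP)(P̄/Q̄) = (-183/19)(41.50/1284.5).

-0.311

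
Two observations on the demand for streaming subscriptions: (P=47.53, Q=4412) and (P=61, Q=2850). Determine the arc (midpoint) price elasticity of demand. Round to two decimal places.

ΔQ = 2850 − 4412 = -1562; ΔP = 61 − 47.53 = 13.47.
Midpoints: P̄ = 54.27, Q̄ = 3631.0.
ε = (ΔQ/ΔP)(P̄/Q̄) = (-1562/13.47)(54.27/3631.0).

-1.73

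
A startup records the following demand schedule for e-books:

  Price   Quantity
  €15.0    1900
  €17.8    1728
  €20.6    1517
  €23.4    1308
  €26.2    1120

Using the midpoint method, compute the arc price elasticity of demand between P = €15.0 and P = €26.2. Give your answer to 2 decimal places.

-0.95

At P = 15.0, Q = 1900; at P = 26.2, Q = 1120.
ΔQ = -780, ΔP = 11.2. Midpoints: P̄ = 20.60, Q̄ = 1510.0.
ε = (ΔQ/ΔP)(P̄/Q̄) = (-780/11.2)(20.60/1510.0).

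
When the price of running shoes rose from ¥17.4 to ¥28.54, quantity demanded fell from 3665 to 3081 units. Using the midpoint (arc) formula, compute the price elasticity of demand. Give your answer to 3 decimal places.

ΔQ = 3081 − 3665 = -584; ΔP = 28.54 − 17.4 = 11.14.
Midpoints: P̄ = 22.97, Q̄ = 3373.0.
ε = (ΔQ/ΔP)(P̄/Q̄) = (-584/11.14)(22.97/3373.0).

-0.357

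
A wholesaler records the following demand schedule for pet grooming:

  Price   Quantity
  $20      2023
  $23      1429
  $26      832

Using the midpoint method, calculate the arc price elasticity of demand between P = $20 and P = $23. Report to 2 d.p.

-2.47

At P = 20, Q = 2023; at P = 23, Q = 1429.
ΔQ = -594, ΔP = 3. Midpoints: P̄ = 21.50, Q̄ = 1726.0.
ε = (ΔQ/ΔP)(P̄/Q̄) = (-594/3)(21.50/1726.0).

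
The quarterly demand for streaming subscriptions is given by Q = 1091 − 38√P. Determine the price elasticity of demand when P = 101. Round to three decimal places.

-0.269

At P = 101, Q = 709.105.
dQ/dP = −38/(2√P) = -1.891.
ε = (dQ/dP)(P/Q) = (-1.891)(101/709.105).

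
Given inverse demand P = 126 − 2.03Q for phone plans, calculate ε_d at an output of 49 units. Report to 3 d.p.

-0.267

At Q = 49, P = 126 − 2.03(49) = 26.53.
dP/dQ = −2.03, so dQ/dP = 1/(−2.03) = -0.493.
ε = (dQ/dP)(P/Q) = (-0.493)(26.53/49).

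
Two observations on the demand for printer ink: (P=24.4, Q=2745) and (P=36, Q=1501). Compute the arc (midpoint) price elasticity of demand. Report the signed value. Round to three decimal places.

-1.526

ΔQ = 1501 − 2745 = -1244; ΔP = 36 − 24.4 = 11.6.
Midpoints: P̄ = 30.20, Q̄ = 2123.0.
ε = (ΔQ/ΔP)(P̄/Q̄) = (-1244/11.6)(30.20/2123.0).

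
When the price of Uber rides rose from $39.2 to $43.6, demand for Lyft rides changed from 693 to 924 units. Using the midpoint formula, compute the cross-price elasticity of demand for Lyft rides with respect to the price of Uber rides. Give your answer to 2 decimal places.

2.69

ΔQ_x = 924 − 693 = 231; ΔP_y = 43.6 − 39.2 = 4.4.
Midpoints: P̄_y = 41.40, Q̄_x = 808.5.
ε_xy = (ΔQ_x/ΔP_y)(P̄_y/Q̄_x) = (231/4.4)(41.40/808.5).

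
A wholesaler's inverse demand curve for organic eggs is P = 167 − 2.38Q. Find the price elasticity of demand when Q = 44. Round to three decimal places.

At Q = 44, P = 167 − 2.38(44) = 62.28.
dP/dQ = −2.38, so dQ/dP = 1/(−2.38) = -0.420.
ε = (dQ/dP)(P/Q) = (-0.420)(62.28/44).

-0.595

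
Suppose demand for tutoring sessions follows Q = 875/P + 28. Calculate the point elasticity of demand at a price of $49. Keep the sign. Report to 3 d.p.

-0.389

At P = 49, Q = 45.857.
dQ/dP = −875/P² = -0.364.
ε = (dQ/dP)(P/Q) = (-0.364)(49/45.857).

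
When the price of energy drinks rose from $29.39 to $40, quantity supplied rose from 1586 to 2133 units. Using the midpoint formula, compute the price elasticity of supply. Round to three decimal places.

ΔQ = 2133 − 1586 = 547; ΔP = 40 − 29.39 = 10.61.
Midpoints: P̄ = 34.70, Q̄ = 1859.5.
ε_s = (ΔQ/ΔP)(P̄/Q̄) = (547/10.61)(34.70/1859.5).

0.962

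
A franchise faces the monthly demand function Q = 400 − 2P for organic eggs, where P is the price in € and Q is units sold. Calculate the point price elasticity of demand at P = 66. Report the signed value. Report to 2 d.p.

-0.49

At P = 66, Q = 268.
dQ/dP = −2.
ε = (dQ/dP)(P/Q) = (-2)(66/268).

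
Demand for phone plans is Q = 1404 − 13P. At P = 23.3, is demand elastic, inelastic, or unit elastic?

inelastic

Q = 1101.100, dQ/dP = -13.
ε = (dQ/dP)(P/Q) ≈ -0.275.
|ε| = 0.28 < 1.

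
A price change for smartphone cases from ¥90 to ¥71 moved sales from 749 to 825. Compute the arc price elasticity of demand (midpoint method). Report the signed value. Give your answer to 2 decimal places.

ΔQ = 825 − 749 = 76; ΔP = 71 − 90 = -19.
Midpoints: P̄ = 80.50, Q̄ = 787.0.
ε = (ΔQ/ΔP)(P̄/Q̄) = (76/-19)(80.50/787.0).

-0.41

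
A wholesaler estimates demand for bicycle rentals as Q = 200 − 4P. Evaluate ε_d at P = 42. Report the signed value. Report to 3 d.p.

-5.250

At P = 42, Q = 32.
dQ/dP = −4.
ε = (dQ/dP)(P/Q) = (-4)(42/32).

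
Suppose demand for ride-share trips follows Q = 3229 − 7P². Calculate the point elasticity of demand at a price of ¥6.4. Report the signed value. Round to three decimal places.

At P = 6.4, Q = 2942.280.
dQ/dP = −14P = -89.600.
ε = (dQ/dP)(P/Q) = (-89.600)(6.4/2942.280).

-0.195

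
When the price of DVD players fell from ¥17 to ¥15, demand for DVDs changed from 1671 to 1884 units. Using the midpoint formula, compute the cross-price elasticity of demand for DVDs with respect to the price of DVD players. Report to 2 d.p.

ΔQ_x = 1884 − 1671 = 213; ΔP_y = 15 − 17 = -2.
Midpoints: P̄_y = 16.00, Q̄_x = 1777.5.
ε_xy = (ΔQ_x/ΔP_y)(P̄_y/Q̄_x) = (213/-2)(16.00/1777.5).

-0.96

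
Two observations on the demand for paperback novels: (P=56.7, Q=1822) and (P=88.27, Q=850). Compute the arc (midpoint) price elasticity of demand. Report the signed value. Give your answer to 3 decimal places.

ΔQ = 850 − 1822 = -972; ΔP = 88.27 − 56.7 = 31.57.
Midpoints: P̄ = 72.48, Q̄ = 1336.0.
ε = (ΔQ/ΔP)(P̄/Q̄) = (-972/31.57)(72.48/1336.0).

-1.670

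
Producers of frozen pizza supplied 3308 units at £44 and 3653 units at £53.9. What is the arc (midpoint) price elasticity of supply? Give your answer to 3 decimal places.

0.490

ΔQ = 3653 − 3308 = 345; ΔP = 53.9 − 44 = 9.9.
Midpoints: P̄ = 48.95, Q̄ = 3480.5.
ε_s = (ΔQ/ΔP)(P̄/Q̄) = (345/9.9)(48.95/3480.5).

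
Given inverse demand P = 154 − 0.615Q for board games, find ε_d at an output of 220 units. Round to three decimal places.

-0.138

At Q = 220, P = 154 − 0.615(220) = 18.70.
dP/dQ = −0.615, so dQ/dP = 1/(−0.615) = -1.626.
ε = (dQ/dP)(P/Q) = (-1.626)(18.70/220).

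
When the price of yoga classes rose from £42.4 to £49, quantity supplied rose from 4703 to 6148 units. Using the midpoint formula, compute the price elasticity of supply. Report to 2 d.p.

ΔQ = 6148 − 4703 = 1445; ΔP = 49 − 42.4 = 6.6.
Midpoints: P̄ = 45.70, Q̄ = 5425.5.
ε_s = (ΔQ/ΔP)(P̄/Q̄) = (1445/6.6)(45.70/5425.5).

1.84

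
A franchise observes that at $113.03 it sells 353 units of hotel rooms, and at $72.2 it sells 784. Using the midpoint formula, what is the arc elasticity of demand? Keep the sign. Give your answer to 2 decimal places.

ΔQ = 784 − 353 = 431; ΔP = 72.2 − 113.03 = -40.83.
Midpoints: P̄ = 92.62, Q̄ = 568.5.
ε = (ΔQ/ΔP)(P̄/Q̄) = (431/-40.83)(92.62/568.5).

-1.72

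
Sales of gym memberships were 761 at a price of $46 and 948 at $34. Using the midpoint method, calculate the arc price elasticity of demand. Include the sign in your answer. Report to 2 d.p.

-0.73

ΔQ = 948 − 761 = 187; ΔP = 34 − 46 = -12.
Midpoints: P̄ = 40.00, Q̄ = 854.5.
ε = (ΔQ/ΔP)(P̄/Q̄) = (187/-12)(40.00/854.5).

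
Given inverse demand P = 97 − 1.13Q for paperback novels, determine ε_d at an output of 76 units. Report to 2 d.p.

-0.13

At Q = 76, P = 97 − 1.13(76) = 11.12.
dP/dQ = −1.13, so dQ/dP = 1/(−1.13) = -0.885.
ε = (dQ/dP)(P/Q) = (-0.885)(11.12/76).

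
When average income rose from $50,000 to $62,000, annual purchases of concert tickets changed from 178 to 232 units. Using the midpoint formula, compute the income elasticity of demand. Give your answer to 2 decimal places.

ΔQ = 54, ΔI = 12000. Midpoints: Ī = 56,000, Q̄ = 205.0.
ε_I = (ΔQ/ΔI)(Ī/Q̄) = (54/12000)(56000/205.0).
ε_I > 0, so the good is normal.

1.23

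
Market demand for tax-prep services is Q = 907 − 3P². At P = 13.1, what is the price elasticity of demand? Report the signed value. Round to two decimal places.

-2.63

At P = 13.1, Q = 392.170.
dQ/dP = −6P = -78.600.
ε = (dQ/dP)(P/Q) = (-78.600)(13.1/392.170).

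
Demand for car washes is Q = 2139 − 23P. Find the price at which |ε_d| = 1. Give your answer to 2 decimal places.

46.50

For linear demand Q = a − bP, ε = −bP/(a − bP). |ε| = 1 when bP = a − bP, i.e. P = a/(2b).
P = 2139/(2·23) = 2139/46 = 46.5000.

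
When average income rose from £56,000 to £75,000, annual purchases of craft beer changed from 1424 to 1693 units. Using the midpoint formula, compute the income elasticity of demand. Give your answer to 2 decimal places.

0.60

ΔQ = 269, ΔI = 19000. Midpoints: Ī = 65,500, Q̄ = 1558.5.
ε_I = (ΔQ/ΔI)(Ī/Q̄) = (269/19000)(65500/1558.5).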